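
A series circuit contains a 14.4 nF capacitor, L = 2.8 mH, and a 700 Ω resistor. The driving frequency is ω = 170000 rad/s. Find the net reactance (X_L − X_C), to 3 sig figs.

67.5 Ω

X_L = ωL = 476 Ω
X_C = 1/(ωC) = 408 Ω
X = 476 − 408 = 67.5 Ω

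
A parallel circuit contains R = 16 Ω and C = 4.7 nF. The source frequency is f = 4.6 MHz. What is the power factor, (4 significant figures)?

ω = 2πf = 2.89e+07 rad/s
X_C = 1/(ωC) = 7.361 Ω
Parallel: admittances add. Y = 1/R + jωC
Y = (0.06250 + j0.1358) S
|Y| = 0.1495 S → |Z| = 1/|Y| = 6.688 Ω, ∠Z = −∠Y = -65.29°
cos φ = cos(-65.29°) = 0.4180

0.4180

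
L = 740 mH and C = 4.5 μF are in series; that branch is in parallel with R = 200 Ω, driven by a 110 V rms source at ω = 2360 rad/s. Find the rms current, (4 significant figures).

X_L = ωL = 1746 Ω
X_C = 1/(ωC) = 94.16 Ω
Branch 1: Z₁ = R = 200.0 Ω
Branch 2 (series LC): Z₂ = j(X_L − X_C) = j1652 Ω
Parallel: Z = Z₁Z₂/(Z₁+Z₂), |Z| = 198.6 Ω, ∠Z = 6.902°
I = V/|Z| = 110/198.6 = 554.0 mA

554.0 mA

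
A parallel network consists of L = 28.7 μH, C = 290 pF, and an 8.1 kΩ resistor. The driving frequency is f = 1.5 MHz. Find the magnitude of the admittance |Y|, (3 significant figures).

ω = 2πf = 9.425e+06 rad/s
X_L = ωL = 270 Ω
X_C = 1/(ωC) = 366 Ω
Parallel: admittances add. Y = 1/R + 1/(jωL) + jωC
Y = (0.000123 − j0.000964) S
|Y| = 0.000972 S → |Z| = 1/|Y| = 1030 Ω, ∠Z = −∠Y = 82.7°

972 μS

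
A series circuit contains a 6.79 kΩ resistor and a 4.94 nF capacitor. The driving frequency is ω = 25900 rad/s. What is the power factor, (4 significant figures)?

X_C = 1/(ωC) = 7816 Ω
Z = 6790 − j7816 Ω
|Z| = √(6790² + 7816²) = 10350 Ω
∠Z = arctan(-7816/6790) = -49.02°
cos φ = cos(-49.02°) = 0.6558

0.6558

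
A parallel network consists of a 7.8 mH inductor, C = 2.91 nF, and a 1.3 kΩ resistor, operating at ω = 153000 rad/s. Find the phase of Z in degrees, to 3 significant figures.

27.0°

X_L = ωL = 1190 Ω
X_C = 1/(ωC) = 2250 Ω
Parallel: admittances add. Y = 1/R + 1/(jωL) + jωC
Y = (0.000769 − j0.000393) S
|Y| = 0.000864 S → |Z| = 1/|Y| = 1160 Ω, ∠Z = −∠Y = 27.0°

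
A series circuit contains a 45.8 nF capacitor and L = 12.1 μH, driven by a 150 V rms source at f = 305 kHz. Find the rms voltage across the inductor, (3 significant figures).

295 V

ω = 2πf = 1.916e+06 rad/s
X_L = ωL = 23.2 Ω
X_C = 1/(ωC) = 11.4 Ω
Net reactance X = X_L − X_C = 11.8 Ω
Z = j11.8 Ω
|Z| = √(0² + 11.8²) = 11.8 Ω
I = V/|Z| = 12.7 A
V_L = I·|Z_L| = 12.7 × 23.2 = 295 V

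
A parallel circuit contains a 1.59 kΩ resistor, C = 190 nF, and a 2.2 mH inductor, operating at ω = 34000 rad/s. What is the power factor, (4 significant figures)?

X_L = ωL = 74.80 Ω
X_C = 1/(ωC) = 154.8 Ω
Parallel: admittances add. Y = 1/R + 1/(jωL) + jωC
Y = (0.0006289 − j0.006909) S
|Y| = 0.006938 S → |Z| = 1/|Y| = 144.1 Ω, ∠Z = −∠Y = 84.80°
cos φ = cos(84.80°) = 0.09066

0.09066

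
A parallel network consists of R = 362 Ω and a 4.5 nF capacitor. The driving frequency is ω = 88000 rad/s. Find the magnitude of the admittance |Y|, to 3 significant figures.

X_C = 1/(ωC) = 2530 Ω
Parallel: admittances add. Y = 1/R + jωC
Y = (0.00276 + j0.000396) S
|Y| = 0.00279 S → |Z| = 1/|Y| = 358 Ω, ∠Z = −∠Y = -8.16°

2.79 mS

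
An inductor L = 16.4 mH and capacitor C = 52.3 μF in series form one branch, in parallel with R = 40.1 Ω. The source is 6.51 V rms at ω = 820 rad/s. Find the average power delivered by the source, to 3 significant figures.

1.06 W

X_L = ωL = 13.4 Ω
X_C = 1/(ωC) = 23.3 Ω
Branch 1: Z₁ = R = 40.1 Ω
Branch 2 (series LC): Z₂ = j(X_L − X_C) = −j9.87 Ω
Parallel: Z = Z₁Z₂/(Z₁+Z₂), |Z| = 9.58 Ω, ∠Z = -76.2°
I = V/|Z| = 679 mA
P = VI cos φ = 6.51 × 0.679 × cos(-76.2°) = 1.06 W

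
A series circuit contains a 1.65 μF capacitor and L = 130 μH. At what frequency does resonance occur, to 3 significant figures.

ω₀ = 1/√(LC) = 1/√(0.00013 × 1.65e-06) = 68280 rad/s
f₀ = ω₀/(2π) = 10.9 kHz

10.9 kHz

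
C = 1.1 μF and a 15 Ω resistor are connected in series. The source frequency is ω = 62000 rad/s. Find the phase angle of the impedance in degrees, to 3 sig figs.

-44.3°

X_C = 1/(ωC) = 14.7 Ω
Z = 15.0 − j14.7 Ω
|Z| = √(15.0² + 14.7²) = 21.0 Ω
∠Z = arctan(-14.7/15.0) = -44.3°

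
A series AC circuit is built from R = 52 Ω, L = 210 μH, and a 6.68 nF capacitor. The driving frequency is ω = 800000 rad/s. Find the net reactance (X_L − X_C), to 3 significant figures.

X_L = ωL = 168 Ω
X_C = 1/(ωC) = 187 Ω
X = 168 − 187 = -19.1 Ω

-19.1 Ω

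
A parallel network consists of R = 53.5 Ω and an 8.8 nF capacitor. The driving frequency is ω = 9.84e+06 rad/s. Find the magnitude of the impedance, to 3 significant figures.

11.3 Ω

X_C = 1/(ωC) = 11.5 Ω
Parallel: admittances add. Y = 1/R + jωC
Y = (0.0187 + j0.0866) S
|Y| = 0.0886 S → |Z| = 1/|Y| = 11.3 Ω, ∠Z = −∠Y = -77.8°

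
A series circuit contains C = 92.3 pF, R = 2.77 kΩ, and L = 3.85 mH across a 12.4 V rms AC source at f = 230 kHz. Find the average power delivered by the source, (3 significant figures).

ω = 2πf = 1.445e+06 rad/s
X_L = ωL = 5560 Ω
X_C = 1/(ωC) = 7500 Ω
Net reactance X = X_L − X_C = -1930 Ω
Z = 2770 − j1930 Ω
|Z| = √(2770² + 1930²) = 3380 Ω
∠Z = arctan(-1930/2770) = -34.9°
I = V/|Z| = 3.67 mA
P = VI cos φ = 12.4 × 0.00367 × cos(-34.9°) = 37.3 mW

37.3 mW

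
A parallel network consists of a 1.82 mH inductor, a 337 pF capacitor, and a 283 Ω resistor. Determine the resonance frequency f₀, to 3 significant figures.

203 kHz

ω₀ = 1/√(LC) = 1/√(0.00182 × 3.37e-10) = 1.277e+06 rad/s
f₀ = ω₀/(2π) = 203 kHz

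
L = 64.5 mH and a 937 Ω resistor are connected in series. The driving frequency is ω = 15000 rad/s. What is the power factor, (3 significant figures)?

X_L = ωL = 968 Ω
Z = 937 + j968 Ω
|Z| = √(937² + 968²) = 1350 Ω
∠Z = arctan(968/937) = 45.9°
cos φ = cos(45.9°) = 0.696

0.696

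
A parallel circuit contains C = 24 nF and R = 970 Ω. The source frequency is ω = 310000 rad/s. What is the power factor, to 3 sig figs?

0.137

X_C = 1/(ωC) = 134 Ω
Parallel: admittances add. Y = 1/R + jωC
Y = (0.00103 + j0.00744) S
|Y| = 0.00751 S → |Z| = 1/|Y| = 133 Ω, ∠Z = −∠Y = -82.1°
cos φ = cos(-82.1°) = 0.137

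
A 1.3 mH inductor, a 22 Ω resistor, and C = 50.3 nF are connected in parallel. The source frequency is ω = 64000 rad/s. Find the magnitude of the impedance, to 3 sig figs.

21.6 Ω

X_L = ωL = 83.2 Ω
X_C = 1/(ωC) = 311 Ω
Parallel: admittances add. Y = 1/R + 1/(jωL) + jωC
Y = (0.0455 − j0.00880) S
|Y| = 0.0463 S → |Z| = 1/|Y| = 21.6 Ω, ∠Z = −∠Y = 11.0°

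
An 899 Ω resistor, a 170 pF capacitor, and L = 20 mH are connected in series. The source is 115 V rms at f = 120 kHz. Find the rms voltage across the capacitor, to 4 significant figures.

122.3 V

ω = 2πf = 754000 rad/s
X_L = ωL = 15080 Ω
X_C = 1/(ωC) = 7802 Ω
Net reactance X = X_L − X_C = 7278 Ω
Z = 899.0 + j7278 Ω
|Z| = √(899.0² + 7278²) = 7333 Ω
I = V/|Z| = 15.68 mA
V_C = I·|Z_C| = 0.01568 × 7802 = 122.3 V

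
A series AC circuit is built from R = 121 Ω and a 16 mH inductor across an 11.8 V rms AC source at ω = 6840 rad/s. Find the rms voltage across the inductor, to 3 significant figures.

7.92 V

X_L = ωL = 109 Ω
Z = 121 + j109 Ω
|Z| = √(121² + 109²) = 163 Ω
I = V/|Z| = 72.3 mA
V_L = I·|Z_L| = 0.0723 × 109 = 7.92 V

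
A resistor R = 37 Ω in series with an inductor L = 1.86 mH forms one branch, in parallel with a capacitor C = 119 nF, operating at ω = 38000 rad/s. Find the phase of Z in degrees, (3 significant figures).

X_L = ωL = 70.7 Ω
X_C = 1/(ωC) = 221 Ω
Branch 1 (R+jX_L): Z₁ = 37.0 + j70.7 Ω, |Z₁| = 79.8 Ω
Branch 2 (−jX_C): Z₂ = −j221 Ω
Parallel: Z = Z₁Z₂/(Z₁+Z₂), |Z| = 114 Ω, ∠Z = 48.6°

48.6°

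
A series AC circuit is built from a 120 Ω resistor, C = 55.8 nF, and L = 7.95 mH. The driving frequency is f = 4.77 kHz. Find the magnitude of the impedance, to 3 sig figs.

379 Ω

ω = 2πf = 29970 rad/s
X_L = ωL = 238 Ω
X_C = 1/(ωC) = 598 Ω
Net reactance X = X_L − X_C = -360 Ω
Z = 120 − j360 Ω
|Z| = √(120² + 360²) = 379 Ω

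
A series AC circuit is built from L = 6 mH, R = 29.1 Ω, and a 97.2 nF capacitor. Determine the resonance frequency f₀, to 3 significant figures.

6.59 kHz

ω₀ = 1/√(LC) = 1/√(0.006 × 9.72e-08) = 41410 rad/s
f₀ = ω₀/(2π) = 6.59 kHz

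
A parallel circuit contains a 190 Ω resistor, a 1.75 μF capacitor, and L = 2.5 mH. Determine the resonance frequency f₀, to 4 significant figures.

2.406 kHz

ω₀ = 1/√(LC) = 1/√(0.0025 × 1.75e-06) = 15120 rad/s
f₀ = ω₀/(2π) = 2.406 kHz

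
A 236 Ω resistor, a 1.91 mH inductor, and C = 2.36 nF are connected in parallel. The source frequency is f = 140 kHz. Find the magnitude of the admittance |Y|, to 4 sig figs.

ω = 2πf = 879600 rad/s
X_L = ωL = 1680 Ω
X_C = 1/(ωC) = 481.7 Ω
Parallel: admittances add. Y = 1/R + 1/(jωL) + jωC
Y = (0.004237 + j0.001481) S
|Y| = 0.004489 S → |Z| = 1/|Y| = 222.8 Ω, ∠Z = −∠Y = -19.26°

4.489 mS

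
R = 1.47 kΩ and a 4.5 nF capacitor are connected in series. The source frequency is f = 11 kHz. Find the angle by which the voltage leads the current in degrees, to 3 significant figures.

-65.4°

ω = 2πf = 69120 rad/s
X_C = 1/(ωC) = 3220 Ω
Z = 1470 − j3220 Ω
|Z| = √(1470² + 3220²) = 3540 Ω
∠Z = arctan(-3220/1470) = -65.4°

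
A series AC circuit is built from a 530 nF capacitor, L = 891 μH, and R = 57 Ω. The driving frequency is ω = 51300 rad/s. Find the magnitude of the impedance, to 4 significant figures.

57.70 Ω

X_L = ωL = 45.71 Ω
X_C = 1/(ωC) = 36.78 Ω
Net reactance X = X_L − X_C = 8.929 Ω
Z = 57.00 + j8.929 Ω
|Z| = √(57.00² + 8.929²) = 57.70 Ω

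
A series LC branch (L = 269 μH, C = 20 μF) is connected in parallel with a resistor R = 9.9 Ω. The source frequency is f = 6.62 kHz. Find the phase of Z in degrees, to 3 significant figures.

44.7°

ω = 2πf = 41590 rad/s
X_L = ωL = 11.2 Ω
X_C = 1/(ωC) = 1.20 Ω
Branch 1: Z₁ = R = 9.90 Ω
Branch 2 (series LC): Z₂ = j(X_L − X_C) = j9.99 Ω
Parallel: Z = Z₁Z₂/(Z₁+Z₂), |Z| = 7.03 Ω, ∠Z = 44.7°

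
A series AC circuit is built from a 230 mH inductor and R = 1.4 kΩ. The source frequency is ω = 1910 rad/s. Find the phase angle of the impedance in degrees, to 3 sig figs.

X_L = ωL = 439 Ω
Z = 1400 + j439 Ω
|Z| = √(1400² + 439²) = 1470 Ω
∠Z = arctan(439/1400) = 17.4°

17.4°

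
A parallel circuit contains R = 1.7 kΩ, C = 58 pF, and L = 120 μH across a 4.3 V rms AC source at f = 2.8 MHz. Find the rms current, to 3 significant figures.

3.45 mA

ω = 2πf = 1.759e+07 rad/s
X_L = ωL = 2110 Ω
X_C = 1/(ωC) = 980 Ω
Parallel: admittances add. Y = 1/R + 1/(jωL) + jωC
Y = (0.000588 + j0.000547) S
|Y| = 0.000803 S → |Z| = 1/|Y| = 1250 Ω, ∠Z = −∠Y = -42.9°
I = V/|Z| = 4.3/1250 = 3.45 mA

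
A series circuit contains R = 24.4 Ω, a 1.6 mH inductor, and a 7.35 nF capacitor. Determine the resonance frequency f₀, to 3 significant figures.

ω₀ = 1/√(LC) = 1/√(0.0016 × 7.35e-09) = 291600 rad/s
f₀ = ω₀/(2π) = 46.4 kHz

46.4 kHz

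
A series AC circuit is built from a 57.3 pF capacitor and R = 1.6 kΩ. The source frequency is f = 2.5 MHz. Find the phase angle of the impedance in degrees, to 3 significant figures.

-34.8°

ω = 2πf = 1.571e+07 rad/s
X_C = 1/(ωC) = 1110 Ω
Z = 1600 − j1110 Ω
|Z| = √(1600² + 1110²) = 1950 Ω
∠Z = arctan(-1110/1600) = -34.8°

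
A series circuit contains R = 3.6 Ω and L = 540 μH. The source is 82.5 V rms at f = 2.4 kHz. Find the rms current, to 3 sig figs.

9.27 A

ω = 2πf = 15080 rad/s
X_L = ωL = 8.14 Ω
Z = 3.60 + j8.14 Ω
|Z| = √(3.60² + 8.14²) = 8.90 Ω
I = V/|Z| = 82.5/8.90 = 9.27 A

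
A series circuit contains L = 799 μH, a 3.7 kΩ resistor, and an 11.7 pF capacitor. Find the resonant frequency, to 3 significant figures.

ω₀ = 1/√(LC) = 1/√(0.000799 × 1.17e-11) = 1.034e+07 rad/s
f₀ = ω₀/(2π) = 1.65 MHz

1.65 MHz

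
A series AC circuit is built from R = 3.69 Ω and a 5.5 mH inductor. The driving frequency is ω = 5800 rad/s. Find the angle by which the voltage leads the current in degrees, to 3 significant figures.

83.4°

X_L = ωL = 31.9 Ω
Z = 3.69 + j31.9 Ω
|Z| = √(3.69² + 31.9²) = 32.1 Ω
∠Z = arctan(31.9/3.69) = 83.4°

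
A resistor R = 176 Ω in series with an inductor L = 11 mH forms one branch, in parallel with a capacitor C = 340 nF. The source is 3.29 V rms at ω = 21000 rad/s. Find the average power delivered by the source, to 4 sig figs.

X_L = ωL = 231.0 Ω
X_C = 1/(ωC) = 140.1 Ω
Branch 1 (R+jX_L): Z₁ = 176.0 + j231.0 Ω, |Z₁| = 290.4 Ω
Branch 2 (−jX_C): Z₂ = −j140.1 Ω
Parallel: Z = Z₁Z₂/(Z₁+Z₂), |Z| = 205.3 Ω, ∠Z = -64.63°
I = V/|Z| = 16.02 mA
P = VI cos φ = 3.29 × 0.01602 × cos(-64.63°) = 22.59 mW

22.59 mW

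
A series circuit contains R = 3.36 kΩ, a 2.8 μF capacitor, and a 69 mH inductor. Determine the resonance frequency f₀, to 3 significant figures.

362 Hz

ω₀ = 1/√(LC) = 1/√(0.069 × 2.8e-06) = 2275 rad/s
f₀ = ω₀/(2π) = 362 Hz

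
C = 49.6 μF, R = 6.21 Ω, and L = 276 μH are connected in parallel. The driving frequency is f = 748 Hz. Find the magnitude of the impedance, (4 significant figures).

1.781 Ω

ω = 2πf = 4700 rad/s
X_L = ωL = 1.297 Ω
X_C = 1/(ωC) = 4.290 Ω
Parallel: admittances add. Y = 1/R + 1/(jωL) + jωC
Y = (0.1610 − j0.5378) S
|Y| = 0.5614 S → |Z| = 1/|Y| = 1.781 Ω, ∠Z = −∠Y = 73.33°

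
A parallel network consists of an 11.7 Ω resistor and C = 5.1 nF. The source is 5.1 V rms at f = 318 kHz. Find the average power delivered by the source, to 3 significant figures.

ω = 2πf = 1.998e+06 rad/s
X_C = 1/(ωC) = 98.1 Ω
Parallel: admittances add. Y = 1/R + jωC
Y = (0.0855 + j0.0102) S
|Y| = 0.0861 S → |Z| = 1/|Y| = 11.6 Ω, ∠Z = −∠Y = -6.80°
I = V/|Z| = 439 mA
P = VI cos φ = 5.1 × 0.439 × cos(-6.80°) = 2.22 W

2.22 W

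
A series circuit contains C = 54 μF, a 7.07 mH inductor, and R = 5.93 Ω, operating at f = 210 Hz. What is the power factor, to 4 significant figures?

ω = 2πf = 1319 rad/s
X_L = ωL = 9.329 Ω
X_C = 1/(ωC) = 14.03 Ω
Net reactance X = X_L − X_C = -4.706 Ω
Z = 5.930 − j4.706 Ω
|Z| = √(5.930² + 4.706²) = 7.571 Ω
∠Z = arctan(-4.706/5.930) = -38.44°
cos φ = cos(-38.44°) = 0.7833

0.7833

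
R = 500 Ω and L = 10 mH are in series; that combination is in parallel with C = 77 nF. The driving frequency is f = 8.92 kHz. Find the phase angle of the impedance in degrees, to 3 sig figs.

ω = 2πf = 56050 rad/s
X_L = ωL = 560 Ω
X_C = 1/(ωC) = 232 Ω
Branch 1 (R+jX_L): Z₁ = 500 + j560 Ω, |Z₁| = 751 Ω
Branch 2 (−jX_C): Z₂ = −j232 Ω
Parallel: Z = Z₁Z₂/(Z₁+Z₂), |Z| = 291 Ω, ∠Z = -75.1°

-75.1°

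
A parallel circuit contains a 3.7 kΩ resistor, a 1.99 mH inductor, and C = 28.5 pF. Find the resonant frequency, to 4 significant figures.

ω₀ = 1/√(LC) = 1/√(0.00199 × 2.85e-11) = 4.199e+06 rad/s
f₀ = ω₀/(2π) = 668.3 kHz

668.3 kHz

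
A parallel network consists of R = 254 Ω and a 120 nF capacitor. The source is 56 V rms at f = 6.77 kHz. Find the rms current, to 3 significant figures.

ω = 2πf = 42540 rad/s
X_C = 1/(ωC) = 196 Ω
Parallel: admittances add. Y = 1/R + jωC
Y = (0.00394 + j0.00510) S
|Y| = 0.00645 S → |Z| = 1/|Y| = 155 Ω, ∠Z = −∠Y = -52.4°
I = V/|Z| = 56/155 = 361 mA

361 mA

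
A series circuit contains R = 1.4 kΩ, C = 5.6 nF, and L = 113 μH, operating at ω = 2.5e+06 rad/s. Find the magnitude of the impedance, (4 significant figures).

X_L = ωL = 282.5 Ω
X_C = 1/(ωC) = 71.43 Ω
Net reactance X = X_L − X_C = 211.1 Ω
Z = 1400 + j211.1 Ω
|Z| = √(1400² + 211.1²) = 1416 Ω

1416 Ω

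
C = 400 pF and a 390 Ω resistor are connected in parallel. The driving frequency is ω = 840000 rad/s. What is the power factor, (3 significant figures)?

0.992

X_C = 1/(ωC) = 2980 Ω
Parallel: admittances add. Y = 1/R + jωC
Y = (0.00256 + j0.000336) S
|Y| = 0.00259 S → |Z| = 1/|Y| = 387 Ω, ∠Z = −∠Y = -7.47°
cos φ = cos(-7.47°) = 0.992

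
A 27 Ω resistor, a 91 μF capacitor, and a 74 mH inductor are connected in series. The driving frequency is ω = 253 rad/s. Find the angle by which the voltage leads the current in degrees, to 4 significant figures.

-42.47°

X_L = ωL = 18.72 Ω
X_C = 1/(ωC) = 43.43 Ω
Net reactance X = X_L − X_C = -24.71 Ω
Z = 27.00 − j24.71 Ω
|Z| = √(27.00² + 24.71²) = 36.60 Ω
∠Z = arctan(-24.71/27.00) = -42.47°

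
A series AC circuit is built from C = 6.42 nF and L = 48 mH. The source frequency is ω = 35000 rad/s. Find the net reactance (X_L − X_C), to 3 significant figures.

-2770 Ω

X_L = ωL = 1680 Ω
X_C = 1/(ωC) = 4450 Ω
X = 1680 − 4450 = -2770 Ω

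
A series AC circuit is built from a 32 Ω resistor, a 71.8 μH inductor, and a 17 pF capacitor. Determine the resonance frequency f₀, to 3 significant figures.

ω₀ = 1/√(LC) = 1/√(7.18e-05 × 1.7e-11) = 2.862e+07 rad/s
f₀ = ω₀/(2π) = 4.56 MHz

4.56 MHz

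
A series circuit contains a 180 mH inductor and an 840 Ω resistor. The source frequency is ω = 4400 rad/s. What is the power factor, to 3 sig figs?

0.728

X_L = ωL = 792 Ω
Z = 840 + j792 Ω
|Z| = √(840² + 792²) = 1150 Ω
∠Z = arctan(792/840) = 43.3°
cos φ = cos(43.3°) = 0.728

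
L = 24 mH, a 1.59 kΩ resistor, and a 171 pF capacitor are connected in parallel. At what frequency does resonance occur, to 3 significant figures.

ω₀ = 1/√(LC) = 1/√(0.024 × 1.71e-10) = 493600 rad/s
f₀ = ω₀/(2π) = 78.6 kHz

78.6 kHz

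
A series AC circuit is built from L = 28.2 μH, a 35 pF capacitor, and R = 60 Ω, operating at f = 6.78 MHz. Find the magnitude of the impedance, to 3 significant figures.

ω = 2πf = 4.26e+07 rad/s
X_L = ωL = 1200 Ω
X_C = 1/(ωC) = 671 Ω
Net reactance X = X_L − X_C = 531 Ω
Z = 60.0 + j531 Ω
|Z| = √(60.0² + 531²) = 534 Ω

534 Ω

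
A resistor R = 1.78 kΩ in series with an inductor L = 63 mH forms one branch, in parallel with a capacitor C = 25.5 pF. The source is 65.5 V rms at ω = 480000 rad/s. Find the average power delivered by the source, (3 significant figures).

8.32 mW

X_L = ωL = 30200 Ω
X_C = 1/(ωC) = 81700 Ω
Branch 1 (R+jX_L): Z₁ = 1780 + j30200 Ω, |Z₁| = 30300 Ω
Branch 2 (−jX_C): Z₂ = −j81700 Ω
Parallel: Z = Z₁Z₂/(Z₁+Z₂), |Z| = 48100 Ω, ∠Z = 84.7°
I = V/|Z| = 1.36 mA
P = VI cos φ = 65.5 × 0.00136 × cos(84.7°) = 8.32 mW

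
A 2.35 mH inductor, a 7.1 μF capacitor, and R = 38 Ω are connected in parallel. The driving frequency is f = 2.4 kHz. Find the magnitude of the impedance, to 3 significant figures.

12.0 Ω

ω = 2πf = 15080 rad/s
X_L = ωL = 35.4 Ω
X_C = 1/(ωC) = 9.34 Ω
Parallel: admittances add. Y = 1/R + 1/(jωL) + jωC
Y = (0.0263 + j0.0788) S
|Y| = 0.0831 S → |Z| = 1/|Y| = 12.0 Ω, ∠Z = −∠Y = -71.5°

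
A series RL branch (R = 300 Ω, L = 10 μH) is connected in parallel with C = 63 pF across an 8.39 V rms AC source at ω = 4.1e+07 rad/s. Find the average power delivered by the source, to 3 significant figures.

X_L = ωL = 410 Ω
X_C = 1/(ωC) = 387 Ω
Branch 1 (R+jX_L): Z₁ = 300 + j410 Ω, |Z₁| = 508 Ω
Branch 2 (−jX_C): Z₂ = −j387 Ω
Parallel: Z = Z₁Z₂/(Z₁+Z₂), |Z| = 654 Ω, ∠Z = -40.5°
I = V/|Z| = 12.8 mA
P = VI cos φ = 8.39 × 0.0128 × cos(-40.5°) = 81.8 mW

81.8 mW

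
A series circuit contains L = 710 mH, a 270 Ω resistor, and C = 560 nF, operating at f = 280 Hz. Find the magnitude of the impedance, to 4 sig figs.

357.3 Ω

ω = 2πf = 1759 rad/s
X_L = ωL = 1249 Ω
X_C = 1/(ωC) = 1015 Ω
Net reactance X = X_L − X_C = 234.1 Ω
Z = 270.0 + j234.1 Ω
|Z| = √(270.0² + 234.1²) = 357.3 Ω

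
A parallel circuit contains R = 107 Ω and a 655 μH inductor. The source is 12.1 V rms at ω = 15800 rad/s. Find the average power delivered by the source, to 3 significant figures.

1.37 W

X_L = ωL = 10.3 Ω
Parallel: admittances add. Y = 1/R + 1/(jωL)
Y = (0.00935 − j0.0966) S
|Y| = 0.0971 S → |Z| = 1/|Y| = 10.3 Ω, ∠Z = −∠Y = 84.5°
I = V/|Z| = 1.17 A
P = VI cos φ = 12.1 × 1.17 × cos(84.5°) = 1.37 W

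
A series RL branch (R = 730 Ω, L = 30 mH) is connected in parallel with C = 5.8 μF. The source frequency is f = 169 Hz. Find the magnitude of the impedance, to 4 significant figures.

ω = 2πf = 1062 rad/s
X_L = ωL = 31.86 Ω
X_C = 1/(ωC) = 162.4 Ω
Branch 1 (R+jX_L): Z₁ = 730.0 + j31.86 Ω, |Z₁| = 730.7 Ω
Branch 2 (−jX_C): Z₂ = −j162.4 Ω
Parallel: Z = Z₁Z₂/(Z₁+Z₂), |Z| = 160.0 Ω, ∠Z = -77.36°

160.0 Ω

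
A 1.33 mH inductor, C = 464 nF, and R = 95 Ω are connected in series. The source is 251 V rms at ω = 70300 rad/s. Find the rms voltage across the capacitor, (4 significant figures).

X_L = ωL = 93.50 Ω
X_C = 1/(ωC) = 30.66 Ω
Net reactance X = X_L − X_C = 62.84 Ω
Z = 95.00 + j62.84 Ω
|Z| = √(95.00² + 62.84²) = 113.9 Ω
I = V/|Z| = 2.204 A
V_C = I·|Z_C| = 2.204 × 30.66 = 67.56 V

67.56 V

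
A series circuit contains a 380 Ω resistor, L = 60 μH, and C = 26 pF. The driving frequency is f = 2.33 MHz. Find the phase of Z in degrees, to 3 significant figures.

ω = 2πf = 1.464e+07 rad/s
X_L = ωL = 878 Ω
X_C = 1/(ωC) = 2630 Ω
Net reactance X = X_L − X_C = -1750 Ω
Z = 380 − j1750 Ω
|Z| = √(380² + 1750²) = 1790 Ω
∠Z = arctan(-1750/380) = -77.7°

-77.7°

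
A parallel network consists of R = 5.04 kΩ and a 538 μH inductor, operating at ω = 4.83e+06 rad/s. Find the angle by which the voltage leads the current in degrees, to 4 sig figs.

62.73°

X_L = ωL = 2599 Ω
Parallel: admittances add. Y = 1/R + 1/(jωL)
Y = (0.0001984 − j0.0003848) S
|Y| = 0.0004330 S → |Z| = 1/|Y| = 2310 Ω, ∠Z = −∠Y = 62.73°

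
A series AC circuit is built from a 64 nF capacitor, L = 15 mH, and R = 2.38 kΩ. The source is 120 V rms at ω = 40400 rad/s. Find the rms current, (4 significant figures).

50.21 mA

X_L = ωL = 606.0 Ω
X_C = 1/(ωC) = 386.8 Ω
Net reactance X = X_L − X_C = 219.2 Ω
Z = 2380 + j219.2 Ω
|Z| = √(2380² + 219.2²) = 2390 Ω
I = V/|Z| = 120/2390 = 50.21 mA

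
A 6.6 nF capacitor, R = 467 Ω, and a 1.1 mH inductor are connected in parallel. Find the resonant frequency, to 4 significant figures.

ω₀ = 1/√(LC) = 1/√(0.0011 × 6.6e-09) = 371100 rad/s
f₀ = ω₀/(2π) = 59.07 kHz

59.07 kHz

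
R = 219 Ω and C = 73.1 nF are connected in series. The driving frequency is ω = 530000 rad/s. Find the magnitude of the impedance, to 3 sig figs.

221 Ω

X_C = 1/(ωC) = 25.8 Ω
Z = 219 − j25.8 Ω
|Z| = √(219² + 25.8²) = 221 Ω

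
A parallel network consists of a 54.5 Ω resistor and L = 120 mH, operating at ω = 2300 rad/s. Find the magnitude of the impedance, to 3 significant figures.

X_L = ωL = 276 Ω
Parallel: admittances add. Y = 1/R + 1/(jωL)
Y = (0.0183 − j0.00362) S
|Y| = 0.0187 S → |Z| = 1/|Y| = 53.5 Ω, ∠Z = −∠Y = 11.2°

53.5 Ω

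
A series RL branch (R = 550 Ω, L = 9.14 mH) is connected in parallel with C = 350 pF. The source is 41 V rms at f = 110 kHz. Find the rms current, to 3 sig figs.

ω = 2πf = 691200 rad/s
X_L = ωL = 6320 Ω
X_C = 1/(ωC) = 4130 Ω
Branch 1 (R+jX_L): Z₁ = 550 + j6320 Ω, |Z₁| = 6340 Ω
Branch 2 (−jX_C): Z₂ = −j4130 Ω
Parallel: Z = Z₁Z₂/(Z₁+Z₂), |Z| = 11600 Ω, ∠Z = -80.8°
I = V/|Z| = 41/11600 = 3.52 mA

3.52 mA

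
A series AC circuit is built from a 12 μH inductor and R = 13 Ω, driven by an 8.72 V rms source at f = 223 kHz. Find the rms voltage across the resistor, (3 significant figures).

5.33 V

ω = 2πf = 1.401e+06 rad/s
X_L = ωL = 16.8 Ω
Z = 13.0 + j16.8 Ω
|Z| = √(13.0² + 16.8²) = 21.3 Ω
I = V/|Z| = 410 mA
V_R = I·|Z_R| = 0.410 × 13.0 = 5.33 V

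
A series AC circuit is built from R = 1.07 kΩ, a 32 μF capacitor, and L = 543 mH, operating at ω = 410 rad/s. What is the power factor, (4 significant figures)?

0.9908

X_L = ωL = 222.6 Ω
X_C = 1/(ωC) = 76.22 Ω
Net reactance X = X_L − X_C = 146.4 Ω
Z = 1070 + j146.4 Ω
|Z| = √(1070² + 146.4²) = 1080 Ω
∠Z = arctan(146.4/1070) = 7.792°
cos φ = cos(7.792°) = 0.9908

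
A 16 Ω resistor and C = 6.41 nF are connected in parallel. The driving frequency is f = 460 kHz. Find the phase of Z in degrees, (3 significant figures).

-16.5°

ω = 2πf = 2.89e+06 rad/s
X_C = 1/(ωC) = 54.0 Ω
Parallel: admittances add. Y = 1/R + jωC
Y = (0.0625 + j0.0185) S
|Y| = 0.0652 S → |Z| = 1/|Y| = 15.3 Ω, ∠Z = −∠Y = -16.5°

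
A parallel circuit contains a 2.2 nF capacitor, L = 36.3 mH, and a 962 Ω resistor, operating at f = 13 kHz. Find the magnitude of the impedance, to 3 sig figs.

951 Ω

ω = 2πf = 81680 rad/s
X_L = ωL = 2970 Ω
X_C = 1/(ωC) = 5560 Ω
Parallel: admittances add. Y = 1/R + 1/(jωL) + jωC
Y = (0.00104 − j0.000158) S
|Y| = 0.00105 S → |Z| = 1/|Y| = 951 Ω, ∠Z = −∠Y = 8.62°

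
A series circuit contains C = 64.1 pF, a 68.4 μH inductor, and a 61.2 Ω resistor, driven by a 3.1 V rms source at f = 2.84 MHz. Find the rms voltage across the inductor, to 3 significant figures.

10.8 V

ω = 2πf = 1.784e+07 rad/s
X_L = ωL = 1220 Ω
X_C = 1/(ωC) = 874 Ω
Net reactance X = X_L − X_C = 346 Ω
Z = 61.2 + j346 Ω
|Z| = √(61.2² + 346²) = 352 Ω
I = V/|Z| = 8.82 mA
V_L = I·|Z_L| = 0.00882 × 1220 = 10.8 V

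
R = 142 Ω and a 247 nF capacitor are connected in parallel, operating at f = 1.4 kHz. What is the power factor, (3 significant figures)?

0.956

ω = 2πf = 8796 rad/s
X_C = 1/(ωC) = 460 Ω
Parallel: admittances add. Y = 1/R + jωC
Y = (0.00704 + j0.00217) S
|Y| = 0.00737 S → |Z| = 1/|Y| = 136 Ω, ∠Z = −∠Y = -17.1°
cos φ = cos(-17.1°) = 0.956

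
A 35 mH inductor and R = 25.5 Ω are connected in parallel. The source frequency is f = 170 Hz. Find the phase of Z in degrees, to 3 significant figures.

34.3°

ω = 2πf = 1068 rad/s
X_L = ωL = 37.4 Ω
Parallel: admittances add. Y = 1/R + 1/(jωL)
Y = (0.0392 − j0.0267) S
|Y| = 0.0475 S → |Z| = 1/|Y| = 21.1 Ω, ∠Z = −∠Y = 34.3°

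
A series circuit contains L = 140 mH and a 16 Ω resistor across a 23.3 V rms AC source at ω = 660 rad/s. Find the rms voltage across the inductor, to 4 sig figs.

22.96 V

X_L = ωL = 92.40 Ω
Z = 16.00 + j92.40 Ω
|Z| = √(16.00² + 92.40²) = 93.78 Ω
I = V/|Z| = 248.5 mA
V_L = I·|Z_L| = 0.2485 × 92.40 = 22.96 V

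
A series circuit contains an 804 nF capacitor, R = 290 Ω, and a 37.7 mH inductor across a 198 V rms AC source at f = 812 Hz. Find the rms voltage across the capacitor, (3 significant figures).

164 V

ω = 2πf = 5102 rad/s
X_L = ωL = 192 Ω
X_C = 1/(ωC) = 244 Ω
Net reactance X = X_L − X_C = -51.4 Ω
Z = 290 − j51.4 Ω
|Z| = √(290² + 51.4²) = 295 Ω
I = V/|Z| = 672 mA
V_C = I·|Z_C| = 0.672 × 244 = 164 V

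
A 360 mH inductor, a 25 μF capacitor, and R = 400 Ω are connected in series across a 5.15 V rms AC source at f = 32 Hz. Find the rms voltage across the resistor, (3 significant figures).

4.91 V

ω = 2πf = 201.1 rad/s
X_L = ωL = 72.4 Ω
X_C = 1/(ωC) = 199 Ω
Net reactance X = X_L − X_C = -127 Ω
Z = 400 − j127 Ω
|Z| = √(400² + 127²) = 420 Ω
I = V/|Z| = 12.3 mA
V_R = I·|Z_R| = 0.0123 × 400 = 4.91 V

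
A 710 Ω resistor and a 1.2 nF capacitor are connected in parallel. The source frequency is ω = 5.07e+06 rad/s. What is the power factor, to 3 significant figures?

0.226

X_C = 1/(ωC) = 164 Ω
Parallel: admittances add. Y = 1/R + jωC
Y = (0.00141 + j0.00608) S
|Y| = 0.00624 S → |Z| = 1/|Y| = 160 Ω, ∠Z = −∠Y = -77.0°
cos φ = cos(-77.0°) = 0.226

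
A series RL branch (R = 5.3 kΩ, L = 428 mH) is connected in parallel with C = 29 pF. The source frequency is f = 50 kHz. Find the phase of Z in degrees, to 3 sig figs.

-80.1°

ω = 2πf = 314200 rad/s
X_L = ωL = 134000 Ω
X_C = 1/(ωC) = 110000 Ω
Branch 1 (R+jX_L): Z₁ = 5300 + j134000 Ω, |Z₁| = 135000 Ω
Branch 2 (−jX_C): Z₂ = −j110000 Ω
Parallel: Z = Z₁Z₂/(Z₁+Z₂), |Z| = 585000 Ω, ∠Z = -80.1°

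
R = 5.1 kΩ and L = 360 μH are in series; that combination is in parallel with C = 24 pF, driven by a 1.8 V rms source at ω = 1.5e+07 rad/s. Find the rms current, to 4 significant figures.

500.3 μA

X_L = ωL = 5400 Ω
X_C = 1/(ωC) = 2778 Ω
Branch 1 (R+jX_L): Z₁ = 5100 + j5400 Ω, |Z₁| = 7428 Ω
Branch 2 (−jX_C): Z₂ = −j2778 Ω
Parallel: Z = Z₁Z₂/(Z₁+Z₂), |Z| = 3598 Ω, ∠Z = -70.57°
I = V/|Z| = 1.8/3598 = 500.3 μA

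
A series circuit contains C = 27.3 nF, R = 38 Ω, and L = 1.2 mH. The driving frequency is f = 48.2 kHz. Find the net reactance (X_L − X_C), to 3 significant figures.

242 Ω

ω = 2πf = 302800 rad/s
X_L = ωL = 363 Ω
X_C = 1/(ωC) = 121 Ω
X = 363 − 121 = 242 Ω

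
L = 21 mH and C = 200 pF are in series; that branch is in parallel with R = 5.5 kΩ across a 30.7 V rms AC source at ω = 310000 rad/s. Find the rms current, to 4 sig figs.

X_L = ωL = 6510 Ω
X_C = 1/(ωC) = 16130 Ω
Branch 1: Z₁ = R = 5500 Ω
Branch 2 (series LC): Z₂ = j(X_L − X_C) = −j9619 Ω
Parallel: Z = Z₁Z₂/(Z₁+Z₂), |Z| = 4775 Ω, ∠Z = -29.76°
I = V/|Z| = 30.7/4775 = 6.430 mA

6.430 mA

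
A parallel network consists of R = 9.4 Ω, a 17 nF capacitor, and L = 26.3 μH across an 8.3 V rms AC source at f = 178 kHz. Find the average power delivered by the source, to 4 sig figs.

7.329 W

ω = 2πf = 1.118e+06 rad/s
X_L = ωL = 29.41 Ω
X_C = 1/(ωC) = 52.60 Ω
Parallel: admittances add. Y = 1/R + 1/(jωL) + jωC
Y = (0.1064 − j0.01498) S
|Y| = 0.1074 S → |Z| = 1/|Y| = 9.308 Ω, ∠Z = −∠Y = 8.018°
I = V/|Z| = 891.7 mA
P = VI cos φ = 8.3 × 0.8917 × cos(8.018°) = 7.329 W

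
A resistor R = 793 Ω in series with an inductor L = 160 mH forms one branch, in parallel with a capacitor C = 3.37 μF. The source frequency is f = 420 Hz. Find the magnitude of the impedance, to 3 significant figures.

119 Ω

ω = 2πf = 2639 rad/s
X_L = ωL = 422 Ω
X_C = 1/(ωC) = 112 Ω
Branch 1 (R+jX_L): Z₁ = 793 + j422 Ω, |Z₁| = 898 Ω
Branch 2 (−jX_C): Z₂ = −j112 Ω
Parallel: Z = Z₁Z₂/(Z₁+Z₂), |Z| = 119 Ω, ∠Z = -83.3°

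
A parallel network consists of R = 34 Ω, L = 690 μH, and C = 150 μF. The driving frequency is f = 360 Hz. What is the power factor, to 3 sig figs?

ω = 2πf = 2262 rad/s
X_L = ωL = 1.56 Ω
X_C = 1/(ωC) = 2.95 Ω
Parallel: admittances add. Y = 1/R + 1/(jωL) + jωC
Y = (0.0294 − j0.301) S
|Y| = 0.303 S → |Z| = 1/|Y| = 3.30 Ω, ∠Z = −∠Y = 84.4°
cos φ = cos(84.4°) = 0.0971

0.0971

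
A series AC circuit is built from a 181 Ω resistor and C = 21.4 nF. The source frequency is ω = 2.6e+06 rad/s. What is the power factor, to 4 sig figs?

X_C = 1/(ωC) = 17.97 Ω
Z = 181.0 − j17.97 Ω
|Z| = √(181.0² + 17.97²) = 181.9 Ω
∠Z = arctan(-17.97/181.0) = -5.671°
cos φ = cos(-5.671°) = 0.9951

0.9951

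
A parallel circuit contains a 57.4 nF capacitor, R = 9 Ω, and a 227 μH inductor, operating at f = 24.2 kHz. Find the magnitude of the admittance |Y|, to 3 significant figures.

113 mS

ω = 2πf = 152100 rad/s
X_L = ωL = 34.5 Ω
X_C = 1/(ωC) = 115 Ω
Parallel: admittances add. Y = 1/R + 1/(jωL) + jωC
Y = (0.111 − j0.0202) S
|Y| = 0.113 S → |Z| = 1/|Y| = 8.85 Ω, ∠Z = −∠Y = 10.3°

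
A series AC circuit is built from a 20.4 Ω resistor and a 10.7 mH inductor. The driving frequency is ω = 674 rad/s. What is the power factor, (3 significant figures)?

0.943

X_L = ωL = 7.21 Ω
Z = 20.4 + j7.21 Ω
|Z| = √(20.4² + 7.21²) = 21.6 Ω
∠Z = arctan(7.21/20.4) = 19.5°
cos φ = cos(19.5°) = 0.943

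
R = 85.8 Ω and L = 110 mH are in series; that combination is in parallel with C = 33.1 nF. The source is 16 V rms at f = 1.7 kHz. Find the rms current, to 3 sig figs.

7.95 mA

ω = 2πf = 10680 rad/s
X_L = ωL = 1170 Ω
X_C = 1/(ωC) = 2830 Ω
Branch 1 (R+jX_L): Z₁ = 85.8 + j1170 Ω, |Z₁| = 1180 Ω
Branch 2 (−jX_C): Z₂ = −j2830 Ω
Parallel: Z = Z₁Z₂/(Z₁+Z₂), |Z| = 2010 Ω, ∠Z = 82.9°
I = V/|Z| = 16/2010 = 7.95 mA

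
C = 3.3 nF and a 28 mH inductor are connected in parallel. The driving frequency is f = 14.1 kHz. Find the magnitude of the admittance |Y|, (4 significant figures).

110.8 μS

ω = 2πf = 88590 rad/s
X_L = ωL = 2481 Ω
X_C = 1/(ωC) = 3420 Ω
Parallel: admittances add. Y = 1/(jωL) + jωC
Y = (0 − j0.0001108) S
|Y| = 0.0001108 S → |Z| = 1/|Y| = 9028 Ω, ∠Z = −∠Y = 90.00°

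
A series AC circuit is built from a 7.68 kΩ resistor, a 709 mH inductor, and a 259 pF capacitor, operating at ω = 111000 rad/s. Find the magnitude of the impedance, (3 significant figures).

44600 Ω

X_L = ωL = 78700 Ω
X_C = 1/(ωC) = 34800 Ω
Net reactance X = X_L − X_C = 43900 Ω
Z = 7680 + j43900 Ω
|Z| = √(7680² + 43900²) = 44600 Ω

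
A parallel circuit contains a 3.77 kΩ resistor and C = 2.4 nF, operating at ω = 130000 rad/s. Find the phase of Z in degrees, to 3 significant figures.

-49.6°

X_C = 1/(ωC) = 3210 Ω
Parallel: admittances add. Y = 1/R + jωC
Y = (0.000265 + j0.000312) S
|Y| = 0.000410 S → |Z| = 1/|Y| = 2440 Ω, ∠Z = −∠Y = -49.6°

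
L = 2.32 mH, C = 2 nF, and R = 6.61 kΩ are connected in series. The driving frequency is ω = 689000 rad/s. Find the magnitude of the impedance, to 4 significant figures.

X_L = ωL = 1598 Ω
X_C = 1/(ωC) = 725.7 Ω
Net reactance X = X_L − X_C = 872.8 Ω
Z = 6610 + j872.8 Ω
|Z| = √(6610² + 872.8²) = 6667 Ω

6667 Ω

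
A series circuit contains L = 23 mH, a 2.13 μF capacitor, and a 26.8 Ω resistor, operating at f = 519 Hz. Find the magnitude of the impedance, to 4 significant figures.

ω = 2πf = 3261 rad/s
X_L = ωL = 75.00 Ω
X_C = 1/(ωC) = 144.0 Ω
Net reactance X = X_L − X_C = -68.97 Ω
Z = 26.80 − j68.97 Ω
|Z| = √(26.80² + 68.97²) = 73.99 Ω

73.99 Ω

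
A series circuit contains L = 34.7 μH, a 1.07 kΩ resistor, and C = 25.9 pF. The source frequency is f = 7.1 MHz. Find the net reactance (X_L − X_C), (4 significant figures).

ω = 2πf = 4.461e+07 rad/s
X_L = ωL = 1548 Ω
X_C = 1/(ωC) = 865.5 Ω
X = 1548 − 865.5 = 682.5 Ω

682.5 Ω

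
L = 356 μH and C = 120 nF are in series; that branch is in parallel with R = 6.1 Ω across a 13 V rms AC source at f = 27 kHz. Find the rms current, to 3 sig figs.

2.42 A

ω = 2πf = 169600 rad/s
X_L = ωL = 60.4 Ω
X_C = 1/(ωC) = 49.1 Ω
Branch 1: Z₁ = R = 6.10 Ω
Branch 2 (series LC): Z₂ = j(X_L − X_C) = j11.3 Ω
Parallel: Z = Z₁Z₂/(Z₁+Z₂), |Z| = 5.36 Ω, ∠Z = 28.4°
I = V/|Z| = 13/5.36 = 2.42 A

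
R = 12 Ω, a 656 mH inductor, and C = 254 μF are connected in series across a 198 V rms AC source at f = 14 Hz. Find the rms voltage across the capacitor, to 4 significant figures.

ω = 2πf = 87.96 rad/s
X_L = ωL = 57.70 Ω
X_C = 1/(ωC) = 44.76 Ω
Net reactance X = X_L − X_C = 12.95 Ω
Z = 12.00 + j12.95 Ω
|Z| = √(12.00² + 12.95²) = 17.65 Ω
I = V/|Z| = 11.22 A
V_C = I·|Z_C| = 11.22 × 44.76 = 502.0 V

502.0 V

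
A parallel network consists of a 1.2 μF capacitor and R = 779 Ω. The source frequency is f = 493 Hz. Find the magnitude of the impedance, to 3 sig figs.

ω = 2πf = 3098 rad/s
X_C = 1/(ωC) = 269 Ω
Parallel: admittances add. Y = 1/R + jωC
Y = (0.00128 + j0.00372) S
|Y| = 0.00393 S → |Z| = 1/|Y| = 254 Ω, ∠Z = −∠Y = -70.9°

254 Ω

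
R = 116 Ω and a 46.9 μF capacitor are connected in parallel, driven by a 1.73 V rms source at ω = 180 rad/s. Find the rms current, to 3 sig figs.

20.9 mA

X_C = 1/(ωC) = 118 Ω
Parallel: admittances add. Y = 1/R + jωC
Y = (0.00862 + j0.00844) S
|Y| = 0.0121 S → |Z| = 1/|Y| = 82.9 Ω, ∠Z = −∠Y = -44.4°
I = V/|Z| = 1.73/82.9 = 20.9 mA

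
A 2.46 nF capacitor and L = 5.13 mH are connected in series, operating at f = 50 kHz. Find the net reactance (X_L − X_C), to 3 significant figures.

ω = 2πf = 314200 rad/s
X_L = ωL = 1610 Ω
X_C = 1/(ωC) = 1290 Ω
X = 1610 − 1290 = 318 Ω

318 Ω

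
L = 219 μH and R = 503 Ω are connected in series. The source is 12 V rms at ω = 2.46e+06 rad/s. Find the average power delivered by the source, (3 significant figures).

133 mW

X_L = ωL = 539 Ω
Z = 503 + j539 Ω
|Z| = √(503² + 539²) = 737 Ω
∠Z = arctan(539/503) = 47.0°
I = V/|Z| = 16.3 mA
P = VI cos φ = 12 × 0.0163 × cos(47.0°) = 133 mW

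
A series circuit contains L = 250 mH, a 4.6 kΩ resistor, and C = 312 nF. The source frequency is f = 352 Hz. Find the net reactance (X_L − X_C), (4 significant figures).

-896.3 Ω

ω = 2πf = 2212 rad/s
X_L = ωL = 552.9 Ω
X_C = 1/(ωC) = 1449 Ω
X = 552.9 − 1449 = -896.3 Ω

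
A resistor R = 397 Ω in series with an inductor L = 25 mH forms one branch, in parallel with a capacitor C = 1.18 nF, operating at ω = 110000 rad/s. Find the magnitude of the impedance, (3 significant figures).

X_L = ωL = 2750 Ω
X_C = 1/(ωC) = 7700 Ω
Branch 1 (R+jX_L): Z₁ = 397 + j2750 Ω, |Z₁| = 2780 Ω
Branch 2 (−jX_C): Z₂ = −j7700 Ω
Parallel: Z = Z₁Z₂/(Z₁+Z₂), |Z| = 4310 Ω, ∠Z = 77.2°

4310 Ω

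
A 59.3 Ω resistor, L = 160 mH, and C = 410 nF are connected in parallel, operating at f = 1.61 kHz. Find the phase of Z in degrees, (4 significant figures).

-11.82°

ω = 2πf = 10120 rad/s
X_L = ωL = 1619 Ω
X_C = 1/(ωC) = 241.1 Ω
Parallel: admittances add. Y = 1/R + 1/(jωL) + jωC
Y = (0.01686 + j0.003530) S
|Y| = 0.01723 S → |Z| = 1/|Y| = 58.04 Ω, ∠Z = −∠Y = -11.82°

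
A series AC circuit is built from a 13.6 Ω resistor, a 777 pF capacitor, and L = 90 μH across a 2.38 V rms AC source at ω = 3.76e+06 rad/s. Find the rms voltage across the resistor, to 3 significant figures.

2.29 V

X_L = ωL = 338 Ω
X_C = 1/(ωC) = 342 Ω
Net reactance X = X_L − X_C = -3.89 Ω
Z = 13.6 − j3.89 Ω
|Z| = √(13.6² + 3.89²) = 14.1 Ω
I = V/|Z| = 168 mA
V_R = I·|Z_R| = 0.168 × 13.6 = 2.29 V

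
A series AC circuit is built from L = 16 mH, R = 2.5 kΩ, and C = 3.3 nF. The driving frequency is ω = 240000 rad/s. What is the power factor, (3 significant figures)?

0.696

X_L = ωL = 3840 Ω
X_C = 1/(ωC) = 1260 Ω
Net reactance X = X_L − X_C = 2580 Ω
Z = 2500 + j2580 Ω
|Z| = √(2500² + 2580²) = 3590 Ω
∠Z = arctan(2580/2500) = 45.9°
cos φ = cos(45.9°) = 0.696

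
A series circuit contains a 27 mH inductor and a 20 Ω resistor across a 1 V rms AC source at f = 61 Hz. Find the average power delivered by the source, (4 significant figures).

39.44 mW

ω = 2πf = 383.3 rad/s
X_L = ωL = 10.35 Ω
Z = 20.00 + j10.35 Ω
|Z| = √(20.00² + 10.35²) = 22.52 Ω
∠Z = arctan(10.35/20.00) = 27.36°
I = V/|Z| = 44.41 mA
P = VI cos φ = 1 × 0.04441 × cos(27.36°) = 39.44 mW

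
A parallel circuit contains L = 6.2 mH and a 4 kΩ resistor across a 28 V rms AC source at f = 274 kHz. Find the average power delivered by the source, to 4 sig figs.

ω = 2πf = 1.722e+06 rad/s
X_L = ωL = 10670 Ω
Parallel: admittances add. Y = 1/R + 1/(jωL)
Y = (0.0002500 − j9.369e-05) S
|Y| = 0.0002670 S → |Z| = 1/|Y| = 3746 Ω, ∠Z = −∠Y = 20.54°
I = V/|Z| = 7.475 mA
P = VI cos φ = 28 × 0.007475 × cos(20.54°) = 196.0 mW

196.0 mW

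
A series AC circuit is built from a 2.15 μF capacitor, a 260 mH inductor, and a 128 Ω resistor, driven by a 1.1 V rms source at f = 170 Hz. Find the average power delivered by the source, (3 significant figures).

3.75 mW

ω = 2πf = 1068 rad/s
X_L = ωL = 278 Ω
X_C = 1/(ωC) = 435 Ω
Net reactance X = X_L − X_C = -158 Ω
Z = 128 − j158 Ω
|Z| = √(128² + 158²) = 203 Ω
∠Z = arctan(-158/128) = -50.9°
I = V/|Z| = 5.42 mA
P = VI cos φ = 1.1 × 0.00542 × cos(-50.9°) = 3.75 mW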